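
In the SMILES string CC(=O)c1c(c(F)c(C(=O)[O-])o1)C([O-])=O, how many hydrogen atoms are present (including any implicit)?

Hydrogens are implicit in SMILES; fill each atom to its normal valence:
  4 × C (aromatic): no H
  3 × C: no H
  3 × O: no H
  2 × O (charge -1): no H
  1 × C: 3 H
  1 × F: no H
  1 × O (aromatic): no H
  Total hydrogens = 3.

3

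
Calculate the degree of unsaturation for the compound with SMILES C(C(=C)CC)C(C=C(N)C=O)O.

Molecular formula from the SMILES: C9H15NO2.
DoU = (2C + 2 + N − H − X)/2 = (2·9 + 2 + 1 − 15 − 0)/2 = 6/2 = 3.
(Structurally: 0 ring(s) + 3 π bond(s) = 3.)

3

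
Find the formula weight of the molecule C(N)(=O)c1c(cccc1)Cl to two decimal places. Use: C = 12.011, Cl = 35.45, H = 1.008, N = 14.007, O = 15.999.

155.58

Molecular formula: C7H6ClNO.
M = 7×12.011 + 1×35.45 + 6×1.008 + 1×14.007 + 1×15.999 = 155.58 g/mol.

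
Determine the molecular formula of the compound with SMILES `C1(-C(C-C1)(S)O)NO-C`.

C5H11NO2S

Heavy atoms from the SMILES: 5 C, 1 N, 2 O, 1 S.
Implicit hydrogens by atom environment:
  2 × C: 2 H each → 4
  1 × C: 3 H
  1 × C: 1 H
  1 × C: no H
  1 × N: 1 H
  1 × O: 1 H
  1 × O: no H
  1 × S: 1 H
  Total hydrogens = 11.
Molecular formula: C5H11NO2S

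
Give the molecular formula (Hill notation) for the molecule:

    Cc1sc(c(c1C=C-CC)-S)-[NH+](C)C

Heavy atoms from the SMILES: 11 C, 1 N, 2 S.
Implicit hydrogens by atom environment:
  4 × C: 3 H each → 12
  4 × C (aromatic): no H
  2 × C: 1 H each → 2
  1 × C: 2 H
  1 × N (charge +1): 1 H
  1 × S: 1 H
  1 × S (aromatic): no H
  Total hydrogens = 18.
Net charge +1.
Molecular formula: C11H18NS2+

C11H18NS2+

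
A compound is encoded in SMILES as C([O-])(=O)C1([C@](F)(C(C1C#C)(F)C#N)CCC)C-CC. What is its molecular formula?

C14H16F2NO2-

Heavy atoms from the SMILES: 14 C, 2 F, 1 N, 2 O.
Implicit hydrogens by atom environment:
  6 × C: no H
  4 × C: 2 H each → 8
  2 × C: 3 H each → 6
  2 × C: 1 H each → 2
  2 × F: no H
  1 × N: no H
  1 × O: no H
  1 × O (charge -1): no H
  Total hydrogens = 16.
Net charge -1.
Molecular formula: C14H16F2NO2-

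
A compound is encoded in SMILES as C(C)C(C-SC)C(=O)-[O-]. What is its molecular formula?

Heavy atoms from the SMILES: 6 C, 2 O, 1 S.
Implicit hydrogens by atom environment:
  2 × C: 3 H each → 6
  2 × C: 2 H each → 4
  1 × C: 1 H
  1 × C: no H
  1 × O: no H
  1 × O (charge -1): no H
  1 × S: no H
  Total hydrogens = 11.
Net charge -1.
Molecular formula: C6H11O2S-

C6H11O2S-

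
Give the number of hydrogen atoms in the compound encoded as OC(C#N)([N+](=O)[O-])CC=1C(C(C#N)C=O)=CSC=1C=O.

7

Hydrogens are implicit in SMILES; fill each atom to its normal valence:
  3 × C: 1 H each → 3
  3 × C (aromatic): no H
  3 × C: no H
  3 × O: no H
  2 × N: no H
  1 × C: 2 H
  1 × C (aromatic): 1 H
  1 × N (charge +1): no H
  1 × O: 1 H
  1 × O (charge -1): no H
  1 × S (aromatic): no H
  Total hydrogens = 7.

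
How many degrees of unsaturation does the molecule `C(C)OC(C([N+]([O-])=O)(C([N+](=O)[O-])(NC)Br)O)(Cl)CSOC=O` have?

3

Molecular formula from the SMILES: C8H13BrClN3O8S.
DoU = (2C + 2 + N − H − X)/2 = (2·8 + 2 + 3 − 13 − 2)/2 = 6/2 = 3.
(Structurally: 0 ring(s) + 3 π bond(s) = 3.)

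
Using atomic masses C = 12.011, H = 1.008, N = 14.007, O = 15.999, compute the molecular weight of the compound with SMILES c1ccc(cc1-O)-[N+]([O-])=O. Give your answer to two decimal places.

Molecular formula: C6H5NO3.
M = 6×12.011 + 5×1.008 + 1×14.007 + 3×15.999 = 139.11 g/mol.

139.11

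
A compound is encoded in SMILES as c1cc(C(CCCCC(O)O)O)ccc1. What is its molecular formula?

Heavy atoms from the SMILES: 12 C, 3 O.
Implicit hydrogens by atom environment:
  5 × C (aromatic): 1 H each → 5
  4 × C: 2 H each → 8
  3 × O: 1 H each → 3
  2 × C: 1 H each → 2
  1 × C (aromatic): no H
  Total hydrogens = 18.
Molecular formula: C12H18O3

C12H18O3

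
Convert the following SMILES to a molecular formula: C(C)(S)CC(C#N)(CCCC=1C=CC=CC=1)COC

Heavy atoms from the SMILES: 16 C, 1 N, 1 O, 1 S.
Implicit hydrogens by atom environment:
  5 × C: 2 H each → 10
  5 × C (aromatic): 1 H each → 5
  2 × C: 3 H each → 6
  2 × C: no H
  1 × C: 1 H
  1 × C (aromatic): no H
  1 × N: no H
  1 × O: no H
  1 × S: 1 H
  Total hydrogens = 23.
Molecular formula: C16H23NOS

C16H23NOS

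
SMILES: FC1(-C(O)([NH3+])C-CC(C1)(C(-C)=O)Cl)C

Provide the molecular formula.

C9H16ClFNO2+

Heavy atoms from the SMILES: 9 C, 1 Cl, 1 F, 1 N, 2 O.
Implicit hydrogens by atom environment:
  4 × C: no H
  3 × C: 2 H each → 6
  2 × C: 3 H each → 6
  1 × Cl: no H
  1 × F: no H
  1 × N (charge +1): 3 H
  1 × O: 1 H
  1 × O: no H
  Total hydrogens = 16.
Net charge +1.
Molecular formula: C9H16ClFNO2+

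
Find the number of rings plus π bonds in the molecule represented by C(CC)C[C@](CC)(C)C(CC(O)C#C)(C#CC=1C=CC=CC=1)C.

Molecular formula from the SMILES: C22H30O.
DoU = (2C + 2 + N − H − X)/2 = (2·22 + 2 + 0 − 30 − 0)/2 = 16/2 = 8.
(Structurally: 1 ring(s) + 7 π bond(s) = 8.)

8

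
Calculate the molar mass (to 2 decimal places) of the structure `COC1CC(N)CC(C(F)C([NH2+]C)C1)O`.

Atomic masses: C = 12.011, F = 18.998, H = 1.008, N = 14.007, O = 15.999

Molecular formula: C10H22FN2O2+.
M = 10×12.011 + 1×18.998 + 22×1.008 + 2×14.007 + 2×15.999 = 221.30 g/mol.

221.30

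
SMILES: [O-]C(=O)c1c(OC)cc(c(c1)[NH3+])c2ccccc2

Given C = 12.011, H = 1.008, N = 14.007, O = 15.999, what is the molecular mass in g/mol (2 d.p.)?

Molecular formula: C14H13NO3.
M = 14×12.011 + 13×1.008 + 1×14.007 + 3×15.999 = 243.26 g/mol.

243.26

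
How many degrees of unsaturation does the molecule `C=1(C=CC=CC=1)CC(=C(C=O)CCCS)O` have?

6

Molecular formula from the SMILES: C13H16O2S.
DoU = (2C + 2 + N − H − X)/2 = (2·13 + 2 + 0 − 16 − 0)/2 = 12/2 = 6.
(Structurally: 1 ring(s) + 5 π bond(s) = 6.)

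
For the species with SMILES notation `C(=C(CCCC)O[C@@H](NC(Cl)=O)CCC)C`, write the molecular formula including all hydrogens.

Heavy atoms from the SMILES: 12 C, 1 Cl, 1 N, 2 O.
Implicit hydrogens by atom environment:
  5 × C: 2 H each → 10
  3 × C: 3 H each → 9
  2 × C: 1 H each → 2
  2 × C: no H
  2 × O: no H
  1 × Cl: no H
  1 × N: 1 H
  Total hydrogens = 22.
Molecular formula: C12H22ClNO2

C12H22ClNO2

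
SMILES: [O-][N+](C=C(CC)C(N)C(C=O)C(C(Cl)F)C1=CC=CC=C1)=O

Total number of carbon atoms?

The symbol for carbon appears 15 times in the SMILES. (Cl is a single chlorine, not C + l.)

15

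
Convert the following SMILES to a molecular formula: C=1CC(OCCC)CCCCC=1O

Heavy atoms from the SMILES: 11 C, 2 O.
Implicit hydrogens by atom environment:
  7 × C: 2 H each → 14
  2 × C: 1 H each → 2
  1 × C: 3 H
  1 × C: no H
  1 × O: 1 H
  1 × O: no H
  Total hydrogens = 20.
Molecular formula: C11H20O2

C11H20O2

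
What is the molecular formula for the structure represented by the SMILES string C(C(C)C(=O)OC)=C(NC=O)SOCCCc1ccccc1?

C16H21NO4S

Heavy atoms from the SMILES: 16 C, 1 N, 4 O, 1 S.
Implicit hydrogens by atom environment:
  5 × C (aromatic): 1 H each → 5
  4 × O: no H
  3 × C: 2 H each → 6
  3 × C: 1 H each → 3
  2 × C: 3 H each → 6
  2 × C: no H
  1 × C (aromatic): no H
  1 × N: 1 H
  1 × S: no H
  Total hydrogens = 21.
Molecular formula: C16H21NO4S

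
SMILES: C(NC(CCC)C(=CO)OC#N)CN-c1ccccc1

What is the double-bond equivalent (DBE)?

7

Molecular formula from the SMILES: C15H21N3O2.
DoU = (2C + 2 + N − H − X)/2 = (2·15 + 2 + 3 − 21 − 0)/2 = 14/2 = 7.
(Structurally: 1 ring(s) + 6 π bond(s) = 7.)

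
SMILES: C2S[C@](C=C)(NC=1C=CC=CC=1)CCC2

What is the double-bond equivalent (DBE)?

Molecular formula from the SMILES: C13H17NS.
DoU = (2C + 2 + N − H − X)/2 = (2·13 + 2 + 1 − 17 − 0)/2 = 12/2 = 6.
(Structurally: 2 ring(s) + 4 π bond(s) = 6.)

6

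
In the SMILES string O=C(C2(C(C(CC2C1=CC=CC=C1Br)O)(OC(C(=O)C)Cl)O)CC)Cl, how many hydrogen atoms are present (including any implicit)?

Hydrogens are implicit in SMILES; fill each atom to its normal valence:
  4 × C (aromatic): 1 H each → 4
  4 × C: no H
  3 × C: 1 H each → 3
  3 × O: no H
  2 × C: 3 H each → 6
  2 × C: 2 H each → 4
  2 × C (aromatic): no H
  2 × Cl: no H
  2 × O: 1 H each → 2
  1 × Br: no H
  Total hydrogens = 19.

19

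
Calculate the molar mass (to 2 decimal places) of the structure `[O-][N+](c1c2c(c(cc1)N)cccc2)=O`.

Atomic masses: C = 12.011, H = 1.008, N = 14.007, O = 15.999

Molecular formula: C10H8N2O2.
M = 10×12.011 + 8×1.008 + 2×14.007 + 2×15.999 = 188.19 g/mol.

188.19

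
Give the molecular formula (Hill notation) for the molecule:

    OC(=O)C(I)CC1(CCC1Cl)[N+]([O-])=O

Heavy atoms from the SMILES: 7 C, 1 Cl, 1 I, 1 N, 4 O.
Implicit hydrogens by atom environment:
  3 × C: 2 H each → 6
  2 × C: 1 H each → 2
  2 × C: no H
  2 × O: no H
  1 × Cl: no H
  1 × I: no H
  1 × N (charge +1): no H
  1 × O: 1 H
  1 × O (charge -1): no H
  Total hydrogens = 9.
Molecular formula: C7H9ClINO4

C7H9ClINO4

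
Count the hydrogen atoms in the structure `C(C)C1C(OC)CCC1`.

Hydrogens are implicit in SMILES; fill each atom to its normal valence:
  4 × C: 2 H each → 8
  2 × C: 3 H each → 6
  2 × C: 1 H each → 2
  1 × O: no H
  Total hydrogens = 16.

16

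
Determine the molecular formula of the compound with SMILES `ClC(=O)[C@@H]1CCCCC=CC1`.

Heavy atoms from the SMILES: 9 C, 1 Cl, 1 O.
Implicit hydrogens by atom environment:
  5 × C: 2 H each → 10
  3 × C: 1 H each → 3
  1 × C: no H
  1 × Cl: no H
  1 × O: no H
  Total hydrogens = 13.
Molecular formula: C9H13ClO

C9H13ClO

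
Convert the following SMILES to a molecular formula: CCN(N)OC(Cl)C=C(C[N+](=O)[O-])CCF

C8H15ClFN3O3

Heavy atoms from the SMILES: 8 C, 1 Cl, 1 F, 3 N, 3 O.
Implicit hydrogens by atom environment:
  4 × C: 2 H each → 8
  2 × C: 1 H each → 2
  2 × O: no H
  1 × C: 3 H
  1 × C: no H
  1 × Cl: no H
  1 × F: no H
  1 × N: 2 H
  1 × N: no H
  1 × N (charge +1): no H
  1 × O (charge -1): no H
  Total hydrogens = 15.
Molecular formula: C8H15ClFN3O3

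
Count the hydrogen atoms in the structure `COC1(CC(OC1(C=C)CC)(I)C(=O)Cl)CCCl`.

17

Hydrogens are implicit in SMILES; fill each atom to its normal valence:
  5 × C: 2 H each → 10
  4 × C: no H
  3 × O: no H
  2 × C: 3 H each → 6
  2 × Cl: no H
  1 × C: 1 H
  1 × I: no H
  Total hydrogens = 17.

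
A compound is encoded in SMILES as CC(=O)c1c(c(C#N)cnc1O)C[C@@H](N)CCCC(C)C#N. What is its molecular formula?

Heavy atoms from the SMILES: 16 C, 4 N, 2 O.
Implicit hydrogens by atom environment:
  4 × C: 2 H each → 8
  4 × C (aromatic): no H
  3 × C: no H
  2 × C: 3 H each → 6
  2 × C: 1 H each → 2
  2 × N: no H
  1 × C (aromatic): 1 H
  1 × N: 2 H
  1 × N (aromatic): no H
  1 × O: 1 H
  1 × O: no H
  Total hydrogens = 20.
Molecular formula: C16H20N4O2

C16H20N4O2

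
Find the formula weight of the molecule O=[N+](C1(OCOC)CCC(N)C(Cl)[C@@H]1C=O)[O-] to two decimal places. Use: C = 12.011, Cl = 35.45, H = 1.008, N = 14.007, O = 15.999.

Molecular formula: C9H15ClN2O5.
M = 9×12.011 + 1×35.45 + 15×1.008 + 2×14.007 + 5×15.999 = 266.68 g/mol.

266.68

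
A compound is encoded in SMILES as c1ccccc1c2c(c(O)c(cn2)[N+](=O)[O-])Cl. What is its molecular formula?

C11H7ClN2O3

Heavy atoms from the SMILES: 11 C, 1 Cl, 2 N, 3 O.
Implicit hydrogens by atom environment:
  6 × C (aromatic): 1 H each → 6
  5 × C (aromatic): no H
  1 × Cl: no H
  1 × N (aromatic): no H
  1 × N (charge +1): no H
  1 × O: 1 H
  1 × O: no H
  1 × O (charge -1): no H
  Total hydrogens = 7.
Molecular formula: C11H7ClN2O3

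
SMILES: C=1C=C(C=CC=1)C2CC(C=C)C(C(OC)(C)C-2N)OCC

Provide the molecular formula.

Heavy atoms from the SMILES: 18 C, 1 N, 2 O.
Implicit hydrogens by atom environment:
  5 × C: 1 H each → 5
  5 × C (aromatic): 1 H each → 5
  3 × C: 3 H each → 9
  3 × C: 2 H each → 6
  2 × O: no H
  1 × C: no H
  1 × C (aromatic): no H
  1 × N: 2 H
  Total hydrogens = 27.
Molecular formula: C18H27NO2

C18H27NO2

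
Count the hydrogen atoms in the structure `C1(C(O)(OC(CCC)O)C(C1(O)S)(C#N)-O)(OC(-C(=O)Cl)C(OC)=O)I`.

Hydrogens are implicit in SMILES; fill each atom to its normal valence:
  7 × C: no H
  5 × O: no H
  4 × O: 1 H each → 4
  2 × C: 3 H each → 6
  2 × C: 2 H each → 4
  2 × C: 1 H each → 2
  1 × Cl: no H
  1 × I: no H
  1 × N: no H
  1 × S: 1 H
  Total hydrogens = 17.

17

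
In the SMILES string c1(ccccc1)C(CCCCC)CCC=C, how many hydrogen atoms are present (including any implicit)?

Hydrogens are implicit in SMILES; fill each atom to its normal valence:
  7 × C: 2 H each → 14
  5 × C (aromatic): 1 H each → 5
  2 × C: 1 H each → 2
  1 × C: 3 H
  1 × C (aromatic): no H
  Total hydrogens = 24.

24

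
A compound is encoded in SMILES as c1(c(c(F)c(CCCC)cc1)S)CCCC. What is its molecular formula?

C14H21FS

Heavy atoms from the SMILES: 14 C, 1 F, 1 S.
Implicit hydrogens by atom environment:
  6 × C: 2 H each → 12
  4 × C (aromatic): no H
  2 × C: 3 H each → 6
  2 × C (aromatic): 1 H each → 2
  1 × F: no H
  1 × S: 1 H
  Total hydrogens = 21.
Molecular formula: C14H21FS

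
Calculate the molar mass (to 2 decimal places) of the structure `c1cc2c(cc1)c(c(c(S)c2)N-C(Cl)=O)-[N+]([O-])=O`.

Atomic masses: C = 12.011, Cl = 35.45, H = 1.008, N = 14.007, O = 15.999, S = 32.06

Molecular formula: C11H7ClN2O3S.
M = 11×12.011 + 1×35.45 + 7×1.008 + 2×14.007 + 3×15.999 + 1×32.06 = 282.70 g/mol.

282.70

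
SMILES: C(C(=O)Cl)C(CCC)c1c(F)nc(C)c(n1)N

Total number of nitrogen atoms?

3

The symbol for nitrogen appears 3 times in the SMILES.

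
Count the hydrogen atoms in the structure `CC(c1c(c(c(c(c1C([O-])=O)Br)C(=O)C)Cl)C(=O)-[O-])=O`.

6

Hydrogens are implicit in SMILES; fill each atom to its normal valence:
  6 × C (aromatic): no H
  4 × C: no H
  4 × O: no H
  2 × C: 3 H each → 6
  2 × O (charge -1): no H
  1 × Br: no H
  1 × Cl: no H
  Total hydrogens = 6.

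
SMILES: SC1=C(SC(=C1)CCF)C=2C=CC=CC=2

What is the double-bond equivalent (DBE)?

7

Molecular formula from the SMILES: C12H11FS2.
DoU = (2C + 2 + N − H − X)/2 = (2·12 + 2 + 0 − 11 − 1)/2 = 14/2 = 7.
(Structurally: 2 ring(s) + 5 π bond(s) = 7.)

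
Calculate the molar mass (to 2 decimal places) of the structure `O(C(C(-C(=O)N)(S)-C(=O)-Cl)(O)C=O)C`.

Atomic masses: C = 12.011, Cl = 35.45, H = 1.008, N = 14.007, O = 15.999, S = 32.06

Molecular formula: C6H8ClNO5S.
M = 6×12.011 + 1×35.45 + 8×1.008 + 1×14.007 + 5×15.999 + 1×32.06 = 241.64 g/mol.

241.64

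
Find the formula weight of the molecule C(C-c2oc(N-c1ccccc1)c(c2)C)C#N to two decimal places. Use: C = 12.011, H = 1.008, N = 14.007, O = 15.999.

226.28

Molecular formula: C14H14N2O.
M = 14×12.011 + 14×1.008 + 2×14.007 + 1×15.999 = 226.28 g/mol.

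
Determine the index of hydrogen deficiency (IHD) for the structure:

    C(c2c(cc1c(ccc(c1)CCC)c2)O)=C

8

Molecular formula from the SMILES: C15H16O.
DoU = (2C + 2 + N − H − X)/2 = (2·15 + 2 + 0 − 16 − 0)/2 = 16/2 = 8.
(Structurally: 2 ring(s) + 6 π bond(s) = 8.)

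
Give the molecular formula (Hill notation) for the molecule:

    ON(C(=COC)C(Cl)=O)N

Heavy atoms from the SMILES: 4 C, 1 Cl, 2 N, 3 O.
Implicit hydrogens by atom environment:
  2 × C: no H
  2 × O: no H
  1 × C: 3 H
  1 × C: 1 H
  1 × Cl: no H
  1 × N: 2 H
  1 × N: no H
  1 × O: 1 H
  Total hydrogens = 7.
Molecular formula: C4H7ClN2O3

C4H7ClN2O3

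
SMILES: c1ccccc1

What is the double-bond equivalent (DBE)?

4

Molecular formula from the SMILES: C6H6.
DoU = (2C + 2 + N − H − X)/2 = (2·6 + 2 + 0 − 6 − 0)/2 = 8/2 = 4.
(Structurally: 1 ring(s) + 3 π bond(s) = 4.)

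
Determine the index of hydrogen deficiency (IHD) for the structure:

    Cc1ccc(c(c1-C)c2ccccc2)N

Molecular formula from the SMILES: C14H15N.
DoU = (2C + 2 + N − H − X)/2 = (2·14 + 2 + 1 − 15 − 0)/2 = 16/2 = 8.
(Structurally: 2 ring(s) + 6 π bond(s) = 8.)

8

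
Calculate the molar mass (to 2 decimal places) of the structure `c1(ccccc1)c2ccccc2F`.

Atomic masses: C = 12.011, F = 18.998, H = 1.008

172.20

Molecular formula: C12H9F.
M = 12×12.011 + 1×18.998 + 9×1.008 = 172.20 g/mol.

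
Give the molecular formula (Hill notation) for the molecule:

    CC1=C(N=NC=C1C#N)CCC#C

Heavy atoms from the SMILES: 10 C, 3 N.
Implicit hydrogens by atom environment:
  3 × C (aromatic): no H
  2 × C: 2 H each → 4
  2 × C: no H
  2 × N (aromatic): no H
  1 × C: 3 H
  1 × C (aromatic): 1 H
  1 × C: 1 H
  1 × N: no H
  Total hydrogens = 9.
Molecular formula: C10H9N3

C10H9N3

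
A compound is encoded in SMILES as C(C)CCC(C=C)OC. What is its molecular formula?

Heavy atoms from the SMILES: 8 C, 1 O.
Implicit hydrogens by atom environment:
  4 × C: 2 H each → 8
  2 × C: 3 H each → 6
  2 × C: 1 H each → 2
  1 × O: no H
  Total hydrogens = 16.
Molecular formula: C8H16O

C8H16O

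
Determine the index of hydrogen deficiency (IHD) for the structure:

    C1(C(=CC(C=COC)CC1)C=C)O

Molecular formula from the SMILES: C11H16O2.
DoU = (2C + 2 + N − H − X)/2 = (2·11 + 2 + 0 − 16 − 0)/2 = 8/2 = 4.
(Structurally: 1 ring(s) + 3 π bond(s) = 4.)

4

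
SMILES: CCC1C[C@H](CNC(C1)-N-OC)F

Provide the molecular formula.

Heavy atoms from the SMILES: 9 C, 1 F, 2 N, 1 O.
Implicit hydrogens by atom environment:
  4 × C: 2 H each → 8
  3 × C: 1 H each → 3
  2 × C: 3 H each → 6
  2 × N: 1 H each → 2
  1 × F: no H
  1 × O: no H
  Total hydrogens = 19.
Molecular formula: C9H19FN2O

C9H19FN2O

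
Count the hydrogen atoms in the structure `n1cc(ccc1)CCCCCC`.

Hydrogens are implicit in SMILES; fill each atom to its normal valence:
  5 × C: 2 H each → 10
  4 × C (aromatic): 1 H each → 4
  1 × C: 3 H
  1 × C (aromatic): no H
  1 × N (aromatic): no H
  Total hydrogens = 17.

17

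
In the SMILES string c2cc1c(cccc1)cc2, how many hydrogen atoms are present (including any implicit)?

8

Hydrogens are implicit in SMILES; fill each atom to its normal valence:
  8 × C (aromatic): 1 H each → 8
  2 × C (aromatic): no H
  Total hydrogens = 8.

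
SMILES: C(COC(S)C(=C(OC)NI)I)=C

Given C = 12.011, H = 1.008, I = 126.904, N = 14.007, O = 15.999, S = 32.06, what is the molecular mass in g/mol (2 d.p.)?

Molecular formula: C7H11I2NO2S.
M = 7×12.011 + 11×1.008 + 2×126.904 + 1×14.007 + 2×15.999 + 1×32.06 = 427.04 g/mol.

427.04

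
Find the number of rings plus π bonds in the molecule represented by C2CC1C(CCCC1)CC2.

2

Molecular formula from the SMILES: C10H18.
DoU = (2C + 2 + N − H − X)/2 = (2·10 + 2 + 0 − 18 − 0)/2 = 4/2 = 2.
(Structurally: 2 ring(s) + 0 π bond(s) = 2.)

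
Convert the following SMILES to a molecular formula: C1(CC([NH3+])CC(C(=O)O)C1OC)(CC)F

C10H19FNO3+

Heavy atoms from the SMILES: 10 C, 1 F, 1 N, 3 O.
Implicit hydrogens by atom environment:
  3 × C: 2 H each → 6
  3 × C: 1 H each → 3
  2 × C: 3 H each → 6
  2 × C: no H
  2 × O: no H
  1 × F: no H
  1 × N (charge +1): 3 H
  1 × O: 1 H
  Total hydrogens = 19.
Net charge +1.
Molecular formula: C10H19FNO3+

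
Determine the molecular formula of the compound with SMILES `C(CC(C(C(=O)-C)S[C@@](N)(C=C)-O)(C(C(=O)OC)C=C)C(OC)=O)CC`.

Heavy atoms from the SMILES: 18 C, 1 N, 6 O, 1 S.
Implicit hydrogens by atom environment:
  5 × C: 2 H each → 10
  5 × C: no H
  5 × O: no H
  4 × C: 3 H each → 12
  4 × C: 1 H each → 4
  1 × N: 2 H
  1 × O: 1 H
  1 × S: no H
  Total hydrogens = 29.
Molecular formula: C18H29NO6S

C18H29NO6S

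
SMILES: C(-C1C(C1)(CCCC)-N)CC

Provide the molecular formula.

Heavy atoms from the SMILES: 10 C, 1 N.
Implicit hydrogens by atom environment:
  6 × C: 2 H each → 12
  2 × C: 3 H each → 6
  1 × C: 1 H
  1 × C: no H
  1 × N: 2 H
  Total hydrogens = 21.
Molecular formula: C10H21N

C10H21N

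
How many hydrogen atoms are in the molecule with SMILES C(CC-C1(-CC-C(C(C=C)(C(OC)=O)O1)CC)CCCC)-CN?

35

Hydrogens are implicit in SMILES; fill each atom to its normal valence:
  11 × C: 2 H each → 22
  3 × C: 3 H each → 9
  3 × C: no H
  3 × O: no H
  2 × C: 1 H each → 2
  1 × N: 2 H
  Total hydrogens = 35.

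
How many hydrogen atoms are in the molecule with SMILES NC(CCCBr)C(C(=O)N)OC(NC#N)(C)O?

17

Hydrogens are implicit in SMILES; fill each atom to its normal valence:
  3 × C: 2 H each → 6
  3 × C: no H
  2 × C: 1 H each → 2
  2 × N: 2 H each → 4
  2 × O: no H
  1 × Br: no H
  1 × C: 3 H
  1 × N: 1 H
  1 × N: no H
  1 × O: 1 H
  Total hydrogens = 17.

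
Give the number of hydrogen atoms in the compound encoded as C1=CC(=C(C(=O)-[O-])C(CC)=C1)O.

9

Hydrogens are implicit in SMILES; fill each atom to its normal valence:
  3 × C (aromatic): 1 H each → 3
  3 × C (aromatic): no H
  1 × C: 3 H
  1 × C: 2 H
  1 × C: no H
  1 × O: 1 H
  1 × O: no H
  1 × O (charge -1): no H
  Total hydrogens = 9.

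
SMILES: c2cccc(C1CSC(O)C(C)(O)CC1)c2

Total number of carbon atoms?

13

The symbol for carbon appears 13 times in the SMILES. Lowercase c denotes aromatic carbon and counts toward C.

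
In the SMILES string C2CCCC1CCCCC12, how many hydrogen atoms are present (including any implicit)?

Hydrogens are implicit in SMILES; fill each atom to its normal valence:
  8 × C: 2 H each → 16
  2 × C: 1 H each → 2
  Total hydrogens = 18.

18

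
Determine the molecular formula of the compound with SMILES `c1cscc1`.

C4H4S

Heavy atoms from the SMILES: 4 C, 1 S.
Implicit hydrogens by atom environment:
  4 × C (aromatic): 1 H each → 4
  1 × S (aromatic): no H
  Total hydrogens = 4.
Molecular formula: C4H4S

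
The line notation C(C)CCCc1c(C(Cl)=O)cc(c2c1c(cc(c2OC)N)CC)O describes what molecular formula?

Heavy atoms from the SMILES: 19 C, 1 Cl, 1 N, 3 O.
Implicit hydrogens by atom environment:
  8 × C (aromatic): no H
  5 × C: 2 H each → 10
  3 × C: 3 H each → 9
  2 × C (aromatic): 1 H each → 2
  2 × O: no H
  1 × C: no H
  1 × Cl: no H
  1 × N: 2 H
  1 × O: 1 H
  Total hydrogens = 24.
Molecular formula: C19H24ClNO3

C19H24ClNO3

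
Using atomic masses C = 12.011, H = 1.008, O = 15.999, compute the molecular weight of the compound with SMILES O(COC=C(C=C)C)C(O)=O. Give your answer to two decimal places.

Molecular formula: C7H10O4.
M = 7×12.011 + 10×1.008 + 4×15.999 = 158.15 g/mol.

158.15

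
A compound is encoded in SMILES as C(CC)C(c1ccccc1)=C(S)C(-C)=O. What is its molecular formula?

Heavy atoms from the SMILES: 13 C, 1 O, 1 S.
Implicit hydrogens by atom environment:
  5 × C (aromatic): 1 H each → 5
  3 × C: no H
  2 × C: 3 H each → 6
  2 × C: 2 H each → 4
  1 × C (aromatic): no H
  1 × O: no H
  1 × S: 1 H
  Total hydrogens = 16.
Molecular formula: C13H16OS

C13H16OS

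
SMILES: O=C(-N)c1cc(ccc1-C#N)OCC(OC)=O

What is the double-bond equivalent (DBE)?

Molecular formula from the SMILES: C11H10N2O4.
DoU = (2C + 2 + N − H − X)/2 = (2·11 + 2 + 2 − 10 − 0)/2 = 16/2 = 8.
(Structurally: 1 ring(s) + 7 π bond(s) = 8.)

8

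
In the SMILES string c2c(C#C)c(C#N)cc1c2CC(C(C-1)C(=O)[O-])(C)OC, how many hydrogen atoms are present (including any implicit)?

14

Hydrogens are implicit in SMILES; fill each atom to its normal valence:
  4 × C (aromatic): no H
  4 × C: no H
  2 × C: 3 H each → 6
  2 × C: 2 H each → 4
  2 × C (aromatic): 1 H each → 2
  2 × C: 1 H each → 2
  2 × O: no H
  1 × N: no H
  1 × O (charge -1): no H
  Total hydrogens = 14.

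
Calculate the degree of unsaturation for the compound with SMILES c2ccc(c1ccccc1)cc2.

8

Molecular formula from the SMILES: C12H10.
DoU = (2C + 2 + N − H − X)/2 = (2·12 + 2 + 0 − 10 − 0)/2 = 16/2 = 8.
(Structurally: 2 ring(s) + 6 π bond(s) = 8.)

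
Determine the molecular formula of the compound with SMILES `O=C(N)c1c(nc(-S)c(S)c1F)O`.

C6H5FN2O2S2

Heavy atoms from the SMILES: 6 C, 1 F, 2 N, 2 O, 2 S.
Implicit hydrogens by atom environment:
  5 × C (aromatic): no H
  2 × S: 1 H each → 2
  1 × C: no H
  1 × F: no H
  1 × N: 2 H
  1 × N (aromatic): no H
  1 × O: 1 H
  1 × O: no H
  Total hydrogens = 5.
Molecular formula: C6H5FN2O2S2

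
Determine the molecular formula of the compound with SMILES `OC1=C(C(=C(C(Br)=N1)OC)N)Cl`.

Heavy atoms from the SMILES: 1 Br, 6 C, 1 Cl, 2 N, 2 O.
Implicit hydrogens by atom environment:
  5 × C (aromatic): no H
  1 × Br: no H
  1 × C: 3 H
  1 × Cl: no H
  1 × N: 2 H
  1 × N (aromatic): no H
  1 × O: 1 H
  1 × O: no H
  Total hydrogens = 6.
Molecular formula: C6H6BrClN2O2

C6H6BrClN2O2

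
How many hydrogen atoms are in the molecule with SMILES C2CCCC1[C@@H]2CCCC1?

Hydrogens are implicit in SMILES; fill each atom to its normal valence:
  8 × C: 2 H each → 16
  2 × C: 1 H each → 2
  Total hydrogens = 18.

18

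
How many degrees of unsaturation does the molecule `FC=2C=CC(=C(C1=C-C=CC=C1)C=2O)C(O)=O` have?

Molecular formula from the SMILES: C13H9FO3.
DoU = (2C + 2 + N − H − X)/2 = (2·13 + 2 + 0 − 9 − 1)/2 = 18/2 = 9.
(Structurally: 2 ring(s) + 7 π bond(s) = 9.)

9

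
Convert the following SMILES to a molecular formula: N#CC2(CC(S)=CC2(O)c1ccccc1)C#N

C13H10N2OS

Heavy atoms from the SMILES: 13 C, 2 N, 1 O, 1 S.
Implicit hydrogens by atom environment:
  5 × C (aromatic): 1 H each → 5
  5 × C: no H
  2 × N: no H
  1 × C: 2 H
  1 × C: 1 H
  1 × C (aromatic): no H
  1 × O: 1 H
  1 × S: 1 H
  Total hydrogens = 10.
Molecular formula: C13H10N2OS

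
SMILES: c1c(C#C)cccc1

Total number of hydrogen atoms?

6

Hydrogens are implicit in SMILES; fill each atom to its normal valence:
  5 × C (aromatic): 1 H each → 5
  1 × C: 1 H
  1 × C (aromatic): no H
  1 × C: no H
  Total hydrogens = 6.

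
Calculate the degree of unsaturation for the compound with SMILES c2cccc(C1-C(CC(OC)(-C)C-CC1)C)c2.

5

Molecular formula from the SMILES: C16H24O.
DoU = (2C + 2 + N − H − X)/2 = (2·16 + 2 + 0 − 24 − 0)/2 = 10/2 = 5.
(Structurally: 2 ring(s) + 3 π bond(s) = 5.)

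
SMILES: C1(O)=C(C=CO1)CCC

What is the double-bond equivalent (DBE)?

Molecular formula from the SMILES: C7H10O2.
DoU = (2C + 2 + N − H − X)/2 = (2·7 + 2 + 0 − 10 − 0)/2 = 6/2 = 3.
(Structurally: 1 ring(s) + 2 π bond(s) = 3.)

3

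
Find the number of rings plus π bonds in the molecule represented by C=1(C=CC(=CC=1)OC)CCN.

4

Molecular formula from the SMILES: C9H13NO.
DoU = (2C + 2 + N − H − X)/2 = (2·9 + 2 + 1 − 13 − 0)/2 = 8/2 = 4.
(Structurally: 1 ring(s) + 3 π bond(s) = 4.)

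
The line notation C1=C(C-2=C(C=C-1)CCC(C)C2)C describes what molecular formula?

C12H16

Heavy atoms from the SMILES: 12 C.
Implicit hydrogens by atom environment:
  3 × C: 2 H each → 6
  3 × C (aromatic): 1 H each → 3
  3 × C (aromatic): no H
  2 × C: 3 H each → 6
  1 × C: 1 H
  Total hydrogens = 16.
Molecular formula: C12H16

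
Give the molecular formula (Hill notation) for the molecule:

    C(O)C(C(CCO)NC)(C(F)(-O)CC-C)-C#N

Heavy atoms from the SMILES: 11 C, 1 F, 2 N, 3 O.
Implicit hydrogens by atom environment:
  5 × C: 2 H each → 10
  3 × C: no H
  3 × O: 1 H each → 3
  2 × C: 3 H each → 6
  1 × C: 1 H
  1 × F: no H
  1 × N: 1 H
  1 × N: no H
  Total hydrogens = 21.
Molecular formula: C11H21FN2O3

C11H21FN2O3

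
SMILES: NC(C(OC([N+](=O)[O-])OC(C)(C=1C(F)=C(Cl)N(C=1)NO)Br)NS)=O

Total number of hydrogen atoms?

12

Hydrogens are implicit in SMILES; fill each atom to its normal valence:
  4 × O: no H
  3 × C (aromatic): no H
  2 × C: 1 H each → 2
  2 × C: no H
  2 × N: 1 H each → 2
  1 × Br: no H
  1 × C: 3 H
  1 × C (aromatic): 1 H
  1 × Cl: no H
  1 × F: no H
  1 × N: 2 H
  1 × N (aromatic): no H
  1 × N (charge +1): no H
  1 × O: 1 H
  1 × O (charge -1): no H
  1 × S: 1 H
  Total hydrogens = 12.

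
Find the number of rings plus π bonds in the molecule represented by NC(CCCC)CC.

0

Molecular formula from the SMILES: C7H17N.
DoU = (2C + 2 + N − H − X)/2 = (2·7 + 2 + 1 − 17 − 0)/2 = 0/2 = 0.
(Structurally: 0 ring(s) + 0 π bond(s) = 0.)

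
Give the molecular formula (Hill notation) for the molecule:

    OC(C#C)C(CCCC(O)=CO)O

C9H14O4

Heavy atoms from the SMILES: 9 C, 4 O.
Implicit hydrogens by atom environment:
  4 × C: 1 H each → 4
  4 × O: 1 H each → 4
  3 × C: 2 H each → 6
  2 × C: no H
  Total hydrogens = 14.
Molecular formula: C9H14O4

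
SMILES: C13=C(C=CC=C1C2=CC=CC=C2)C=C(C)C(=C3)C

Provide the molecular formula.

C18H16

Heavy atoms from the SMILES: 18 C.
Implicit hydrogens by atom environment:
  10 × C (aromatic): 1 H each → 10
  6 × C (aromatic): no H
  2 × C: 3 H each → 6
  Total hydrogens = 16.
Molecular formula: C18H16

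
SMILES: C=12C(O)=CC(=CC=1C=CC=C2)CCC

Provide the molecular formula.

C13H14O

Heavy atoms from the SMILES: 13 C, 1 O.
Implicit hydrogens by atom environment:
  6 × C (aromatic): 1 H each → 6
  4 × C (aromatic): no H
  2 × C: 2 H each → 4
  1 × C: 3 H
  1 × O: 1 H
  Total hydrogens = 14.
Molecular formula: C13H14O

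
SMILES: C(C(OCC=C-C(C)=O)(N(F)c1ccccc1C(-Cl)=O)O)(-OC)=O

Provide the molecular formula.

C15H15ClFNO6

Heavy atoms from the SMILES: 15 C, 1 Cl, 1 F, 1 N, 6 O.
Implicit hydrogens by atom environment:
  5 × O: no H
  4 × C (aromatic): 1 H each → 4
  4 × C: no H
  2 × C: 3 H each → 6
  2 × C: 1 H each → 2
  2 × C (aromatic): no H
  1 × C: 2 H
  1 × Cl: no H
  1 × F: no H
  1 × N: no H
  1 × O: 1 H
  Total hydrogens = 15.
Molecular formula: C15H15ClFNO6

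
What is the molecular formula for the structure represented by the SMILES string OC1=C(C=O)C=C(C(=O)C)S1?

Heavy atoms from the SMILES: 7 C, 3 O, 1 S.
Implicit hydrogens by atom environment:
  3 × C (aromatic): no H
  2 × O: no H
  1 × C: 3 H
  1 × C (aromatic): 1 H
  1 × C: 1 H
  1 × C: no H
  1 × O: 1 H
  1 × S (aromatic): no H
  Total hydrogens = 6.
Molecular formula: C7H6O3S

C7H6O3S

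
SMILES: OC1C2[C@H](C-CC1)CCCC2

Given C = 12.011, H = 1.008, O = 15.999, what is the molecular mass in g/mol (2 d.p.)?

Molecular formula: C10H18O.
M = 10×12.011 + 18×1.008 + 1×15.999 = 154.25 g/mol.

154.25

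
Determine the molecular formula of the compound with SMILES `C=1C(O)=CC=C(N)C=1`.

C6H7NO

Heavy atoms from the SMILES: 6 C, 1 N, 1 O.
Implicit hydrogens by atom environment:
  4 × C (aromatic): 1 H each → 4
  2 × C (aromatic): no H
  1 × N: 2 H
  1 × O: 1 H
  Total hydrogens = 7.
Molecular formula: C6H7NO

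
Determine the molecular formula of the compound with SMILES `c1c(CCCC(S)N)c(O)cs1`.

Heavy atoms from the SMILES: 8 C, 1 N, 1 O, 2 S.
Implicit hydrogens by atom environment:
  3 × C: 2 H each → 6
  2 × C (aromatic): 1 H each → 2
  2 × C (aromatic): no H
  1 × C: 1 H
  1 × N: 2 H
  1 × O: 1 H
  1 × S: 1 H
  1 × S (aromatic): no H
  Total hydrogens = 13.
Molecular formula: C8H13NOS2

C8H13NOS2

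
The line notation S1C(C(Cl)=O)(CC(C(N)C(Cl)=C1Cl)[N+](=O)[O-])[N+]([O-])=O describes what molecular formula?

Heavy atoms from the SMILES: 7 C, 3 Cl, 3 N, 5 O, 1 S.
Implicit hydrogens by atom environment:
  4 × C: no H
  3 × Cl: no H
  3 × O: no H
  2 × C: 1 H each → 2
  2 × N (charge +1): no H
  2 × O (charge -1): no H
  1 × C: 2 H
  1 × N: 2 H
  1 × S: no H
  Total hydrogens = 6.
Molecular formula: C7H6Cl3N3O5S

C7H6Cl3N3O5S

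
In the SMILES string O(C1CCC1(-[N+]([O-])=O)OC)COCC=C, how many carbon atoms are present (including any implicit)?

9

The symbol for carbon appears 9 times in the SMILES.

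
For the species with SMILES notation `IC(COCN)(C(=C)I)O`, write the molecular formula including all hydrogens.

Heavy atoms from the SMILES: 5 C, 2 I, 1 N, 2 O.
Implicit hydrogens by atom environment:
  3 × C: 2 H each → 6
  2 × C: no H
  2 × I: no H
  1 × N: 2 H
  1 × O: 1 H
  1 × O: no H
  Total hydrogens = 9.
Molecular formula: C5H9I2NO2

C5H9I2NO2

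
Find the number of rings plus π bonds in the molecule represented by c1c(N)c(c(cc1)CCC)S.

4

Molecular formula from the SMILES: C9H13NS.
DoU = (2C + 2 + N − H − X)/2 = (2·9 + 2 + 1 − 13 − 0)/2 = 8/2 = 4.
(Structurally: 1 ring(s) + 3 π bond(s) = 4.)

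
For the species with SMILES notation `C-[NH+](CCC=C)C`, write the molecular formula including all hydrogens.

C6H14N+

Heavy atoms from the SMILES: 6 C, 1 N.
Implicit hydrogens by atom environment:
  3 × C: 2 H each → 6
  2 × C: 3 H each → 6
  1 × C: 1 H
  1 × N (charge +1): 1 H
  Total hydrogens = 14.
Net charge +1.
Molecular formula: C6H14N+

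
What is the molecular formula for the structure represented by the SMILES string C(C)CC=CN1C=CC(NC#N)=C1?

C10H13N3

Heavy atoms from the SMILES: 10 C, 3 N.
Implicit hydrogens by atom environment:
  3 × C (aromatic): 1 H each → 3
  2 × C: 2 H each → 4
  2 × C: 1 H each → 2
  1 × C: 3 H
  1 × C (aromatic): no H
  1 × C: no H
  1 × N: 1 H
  1 × N (aromatic): no H
  1 × N: no H
  Total hydrogens = 13.
Molecular formula: C10H13N3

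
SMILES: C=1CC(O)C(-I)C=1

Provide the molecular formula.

Heavy atoms from the SMILES: 5 C, 1 I, 1 O.
Implicit hydrogens by atom environment:
  4 × C: 1 H each → 4
  1 × C: 2 H
  1 × I: no H
  1 × O: 1 H
  Total hydrogens = 7.
Molecular formula: C5H7IO

C5H7IO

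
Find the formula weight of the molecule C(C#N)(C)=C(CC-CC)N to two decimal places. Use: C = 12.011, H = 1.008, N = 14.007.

138.21

Molecular formula: C8H14N2.
M = 8×12.011 + 14×1.008 + 2×14.007 = 138.21 g/mol.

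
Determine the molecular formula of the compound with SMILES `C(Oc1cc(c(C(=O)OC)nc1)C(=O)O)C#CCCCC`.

C15H17NO5

Heavy atoms from the SMILES: 15 C, 1 N, 5 O.
Implicit hydrogens by atom environment:
  4 × C: 2 H each → 8
  4 × C: no H
  4 × O: no H
  3 × C (aromatic): no H
  2 × C: 3 H each → 6
  2 × C (aromatic): 1 H each → 2
  1 × N (aromatic): no H
  1 × O: 1 H
  Total hydrogens = 17.
Molecular formula: C15H17NO5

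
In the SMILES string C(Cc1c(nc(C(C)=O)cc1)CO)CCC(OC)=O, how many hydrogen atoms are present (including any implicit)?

Hydrogens are implicit in SMILES; fill each atom to its normal valence:
  5 × C: 2 H each → 10
  3 × C (aromatic): no H
  3 × O: no H
  2 × C: 3 H each → 6
  2 × C (aromatic): 1 H each → 2
  2 × C: no H
  1 × N (aromatic): no H
  1 × O: 1 H
  Total hydrogens = 19.

19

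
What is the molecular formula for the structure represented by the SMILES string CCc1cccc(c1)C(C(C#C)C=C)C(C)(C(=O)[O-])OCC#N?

C19H20NO3-

Heavy atoms from the SMILES: 19 C, 1 N, 3 O.
Implicit hydrogens by atom environment:
  4 × C: 1 H each → 4
  4 × C (aromatic): 1 H each → 4
  4 × C: no H
  3 × C: 2 H each → 6
  2 × C: 3 H each → 6
  2 × C (aromatic): no H
  2 × O: no H
  1 × N: no H
  1 × O (charge -1): no H
  Total hydrogens = 20.
Net charge -1.
Molecular formula: C19H20NO3-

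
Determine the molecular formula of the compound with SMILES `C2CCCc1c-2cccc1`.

C10H12

Heavy atoms from the SMILES: 10 C.
Implicit hydrogens by atom environment:
  4 × C: 2 H each → 8
  4 × C (aromatic): 1 H each → 4
  2 × C (aromatic): no H
  Total hydrogens = 12.
Molecular formula: C10H12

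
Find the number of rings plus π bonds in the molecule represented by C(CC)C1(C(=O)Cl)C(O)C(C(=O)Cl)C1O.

3

Molecular formula from the SMILES: C9H12Cl2O4.
DoU = (2C + 2 + N − H − X)/2 = (2·9 + 2 + 0 − 12 − 2)/2 = 6/2 = 3.
(Structurally: 1 ring(s) + 2 π bond(s) = 3.)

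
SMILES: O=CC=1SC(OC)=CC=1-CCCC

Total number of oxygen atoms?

2

The symbol for oxygen appears 2 times in the SMILES.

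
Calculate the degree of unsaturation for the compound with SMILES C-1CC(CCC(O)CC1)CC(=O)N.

2

Molecular formula from the SMILES: C10H19NO2.
DoU = (2C + 2 + N − H − X)/2 = (2·10 + 2 + 1 − 19 − 0)/2 = 4/2 = 2.
(Structurally: 1 ring(s) + 1 π bond(s) = 2.)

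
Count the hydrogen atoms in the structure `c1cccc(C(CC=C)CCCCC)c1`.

22

Hydrogens are implicit in SMILES; fill each atom to its normal valence:
  6 × C: 2 H each → 12
  5 × C (aromatic): 1 H each → 5
  2 × C: 1 H each → 2
  1 × C: 3 H
  1 × C (aromatic): no H
  Total hydrogens = 22.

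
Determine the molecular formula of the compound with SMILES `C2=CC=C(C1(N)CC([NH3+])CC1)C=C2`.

Heavy atoms from the SMILES: 11 C, 2 N.
Implicit hydrogens by atom environment:
  5 × C (aromatic): 1 H each → 5
  3 × C: 2 H each → 6
  1 × C: 1 H
  1 × C: no H
  1 × C (aromatic): no H
  1 × N (charge +1): 3 H
  1 × N: 2 H
  Total hydrogens = 17.
Net charge +1.
Molecular formula: C11H17N2+

C11H17N2+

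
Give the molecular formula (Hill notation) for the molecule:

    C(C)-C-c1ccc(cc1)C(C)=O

C11H14O

Heavy atoms from the SMILES: 11 C, 1 O.
Implicit hydrogens by atom environment:
  4 × C (aromatic): 1 H each → 4
  2 × C: 3 H each → 6
  2 × C: 2 H each → 4
  2 × C (aromatic): no H
  1 × C: no H
  1 × O: no H
  Total hydrogens = 14.
Molecular formula: C11H14O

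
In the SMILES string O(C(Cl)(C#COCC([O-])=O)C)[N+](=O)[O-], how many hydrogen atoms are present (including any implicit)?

Hydrogens are implicit in SMILES; fill each atom to its normal valence:
  4 × C: no H
  4 × O: no H
  2 × O (charge -1): no H
  1 × C: 3 H
  1 × C: 2 H
  1 × Cl: no H
  1 × N (charge +1): no H
  Total hydrogens = 5.

5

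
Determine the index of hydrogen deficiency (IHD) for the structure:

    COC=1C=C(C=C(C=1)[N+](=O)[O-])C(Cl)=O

Molecular formula from the SMILES: C8H6ClNO4.
DoU = (2C + 2 + N − H − X)/2 = (2·8 + 2 + 1 − 6 − 1)/2 = 12/2 = 6.
(Structurally: 1 ring(s) + 5 π bond(s) = 6.)

6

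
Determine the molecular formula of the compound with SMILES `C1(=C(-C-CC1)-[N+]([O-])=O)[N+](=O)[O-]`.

C5H6N2O4

Heavy atoms from the SMILES: 5 C, 2 N, 4 O.
Implicit hydrogens by atom environment:
  3 × C: 2 H each → 6
  2 × C: no H
  2 × N (charge +1): no H
  2 × O: no H
  2 × O (charge -1): no H
  Total hydrogens = 6.
Molecular formula: C5H6N2O4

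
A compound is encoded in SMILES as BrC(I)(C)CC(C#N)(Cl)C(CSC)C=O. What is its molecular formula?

C9H12BrClINOS

Heavy atoms from the SMILES: 1 Br, 9 C, 1 Cl, 1 I, 1 N, 1 O, 1 S.
Implicit hydrogens by atom environment:
  3 × C: no H
  2 × C: 3 H each → 6
  2 × C: 2 H each → 4
  2 × C: 1 H each → 2
  1 × Br: no H
  1 × Cl: no H
  1 × I: no H
  1 × N: no H
  1 × O: no H
  1 × S: no H
  Total hydrogens = 12.
Molecular formula: C9H12BrClINOS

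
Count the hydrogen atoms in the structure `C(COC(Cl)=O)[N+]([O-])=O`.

Hydrogens are implicit in SMILES; fill each atom to its normal valence:
  3 × O: no H
  2 × C: 2 H each → 4
  1 × C: no H
  1 × Cl: no H
  1 × N (charge +1): no H
  1 × O (charge -1): no H
  Total hydrogens = 4.

4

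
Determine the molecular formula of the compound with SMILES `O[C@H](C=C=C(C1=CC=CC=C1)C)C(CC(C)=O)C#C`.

C17H18O2

Heavy atoms from the SMILES: 17 C, 2 O.
Implicit hydrogens by atom environment:
  5 × C (aromatic): 1 H each → 5
  4 × C: 1 H each → 4
  4 × C: no H
  2 × C: 3 H each → 6
  1 × C: 2 H
  1 × C (aromatic): no H
  1 × O: 1 H
  1 × O: no H
  Total hydrogens = 18.
Molecular formula: C17H18O2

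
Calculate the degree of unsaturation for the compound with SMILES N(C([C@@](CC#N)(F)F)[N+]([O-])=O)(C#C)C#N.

Molecular formula from the SMILES: C7H4F2N4O2.
DoU = (2C + 2 + N − H − X)/2 = (2·7 + 2 + 4 − 4 − 2)/2 = 14/2 = 7.
(Structurally: 0 ring(s) + 7 π bond(s) = 7.)

7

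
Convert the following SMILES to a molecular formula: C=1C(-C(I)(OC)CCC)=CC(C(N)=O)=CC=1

Heavy atoms from the SMILES: 12 C, 1 I, 1 N, 2 O.
Implicit hydrogens by atom environment:
  4 × C (aromatic): 1 H each → 4
  2 × C: 3 H each → 6
  2 × C: 2 H each → 4
  2 × C: no H
  2 × C (aromatic): no H
  2 × O: no H
  1 × I: no H
  1 × N: 2 H
  Total hydrogens = 16.
Molecular formula: C12H16INO2

C12H16INO2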